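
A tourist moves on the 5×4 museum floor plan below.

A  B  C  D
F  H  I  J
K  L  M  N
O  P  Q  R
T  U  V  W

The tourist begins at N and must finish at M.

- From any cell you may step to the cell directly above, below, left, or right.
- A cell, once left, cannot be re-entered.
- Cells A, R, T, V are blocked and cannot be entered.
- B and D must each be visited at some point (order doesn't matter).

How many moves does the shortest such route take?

Any route passes through B and D in some order between N and M. Summing Manhattan distances along each leg and taking the cheapest ordering (N → D → B → M) gives a lower bound of 2 + 2 + 3 = 7 moves.
A route of 7 moves achieves this: N → J → D → C → B → H → L → M.
Since 7 matches the lower bound, it is optimal.

7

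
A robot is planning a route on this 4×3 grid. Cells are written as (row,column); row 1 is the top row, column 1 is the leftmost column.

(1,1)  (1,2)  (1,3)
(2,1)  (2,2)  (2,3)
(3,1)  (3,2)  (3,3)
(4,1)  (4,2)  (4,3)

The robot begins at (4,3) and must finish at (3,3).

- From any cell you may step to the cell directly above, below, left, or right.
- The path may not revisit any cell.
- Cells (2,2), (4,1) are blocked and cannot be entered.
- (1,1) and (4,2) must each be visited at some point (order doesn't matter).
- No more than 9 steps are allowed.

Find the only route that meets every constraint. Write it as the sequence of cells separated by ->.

The 9-move cap with required stops at (1,1), (4,2) leaves no slack for detours.
Route from (4,3): left 1 to (4,2), up 1 to (3,2), left 1 to (3,1), up 2 to (1,1), right 2 to (1,3), down 2 to (3,3) — 9 moves in all.
Check: all required cells visited; 9 ≤ 9 moves.

(4,3) -> (4,2) -> (3,2) -> (3,1) -> (2,1) -> (1,1) -> (1,2) -> (1,3) -> (2,3) -> (3,3)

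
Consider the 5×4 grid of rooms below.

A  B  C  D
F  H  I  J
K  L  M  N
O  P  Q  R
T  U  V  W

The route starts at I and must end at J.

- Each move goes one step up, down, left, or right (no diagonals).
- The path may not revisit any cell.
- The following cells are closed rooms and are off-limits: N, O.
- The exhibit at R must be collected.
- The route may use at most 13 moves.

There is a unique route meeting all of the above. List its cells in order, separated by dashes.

Any route must reach R and still end at J within 13 moves, so the order of the required stops is forced.
Route from I: down 2 to Q, right 1 to R, down 1 to W, left 2 to U, up 4 to B, right 2 to D, down 1 to J — 13 moves in all.
Check: all required cells visited; 13 ≤ 13 moves.

I - M - Q - R - W - V - U - P - L - H - B - C - D - J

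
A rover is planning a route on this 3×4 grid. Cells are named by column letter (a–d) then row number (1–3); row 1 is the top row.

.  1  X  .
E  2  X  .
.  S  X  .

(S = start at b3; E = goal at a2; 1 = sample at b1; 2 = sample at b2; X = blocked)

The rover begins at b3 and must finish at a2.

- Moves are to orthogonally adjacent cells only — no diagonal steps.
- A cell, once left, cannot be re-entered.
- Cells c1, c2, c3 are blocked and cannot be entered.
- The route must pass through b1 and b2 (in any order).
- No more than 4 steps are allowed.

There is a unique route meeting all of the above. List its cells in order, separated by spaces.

Any route must reach b1 and b2 and still end at a2 within 4 moves, so the order of the required stops is forced.
Route from b3: up 2 to b1, left 1 to a1, down 1 to a2 — 4 moves in all.
Check: all required cells visited; 4 ≤ 4 moves.

b3 b2 b1 a1 a2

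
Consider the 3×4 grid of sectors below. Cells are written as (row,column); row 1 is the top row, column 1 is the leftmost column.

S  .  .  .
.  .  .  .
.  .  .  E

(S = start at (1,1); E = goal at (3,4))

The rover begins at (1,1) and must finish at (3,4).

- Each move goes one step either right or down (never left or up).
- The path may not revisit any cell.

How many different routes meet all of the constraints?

10

A right/down-only route from (1,1) to (3,4) makes exactly 2 down-moves and 3 right-moves in some order.
With no other constraints that would be C(5,2) = 10 routes.
That gives 10 routes.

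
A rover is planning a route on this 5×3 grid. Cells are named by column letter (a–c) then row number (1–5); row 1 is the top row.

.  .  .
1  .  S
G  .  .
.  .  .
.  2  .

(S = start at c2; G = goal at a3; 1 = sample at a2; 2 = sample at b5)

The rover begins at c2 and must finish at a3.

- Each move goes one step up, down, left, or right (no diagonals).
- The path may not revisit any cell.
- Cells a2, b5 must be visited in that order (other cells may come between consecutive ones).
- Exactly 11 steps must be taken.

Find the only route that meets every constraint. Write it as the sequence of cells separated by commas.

c2, c1, b1, a1, a2, b2, b3, b4, b5, a5, a4, a3

The waypoints must appear in the order a2, b5, with no cell reused.
Route from c2: up 1 to c1, left 2 to a1, down 1 to a2, right 1 to b2, down 3 to b5, left 1 to a5, up 2 to a3 — 11 moves in all.
Check: order respected (1 at step 4, 2 at step 8); 11 moves as required.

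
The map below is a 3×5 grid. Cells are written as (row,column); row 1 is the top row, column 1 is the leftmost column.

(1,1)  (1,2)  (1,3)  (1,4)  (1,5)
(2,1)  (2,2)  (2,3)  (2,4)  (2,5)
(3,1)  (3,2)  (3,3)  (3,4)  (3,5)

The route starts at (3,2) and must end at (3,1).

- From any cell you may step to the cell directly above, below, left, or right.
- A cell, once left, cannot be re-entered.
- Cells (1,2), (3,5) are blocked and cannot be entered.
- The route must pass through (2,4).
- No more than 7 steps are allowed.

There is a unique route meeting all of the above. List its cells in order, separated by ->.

(3,2) -> (3,3) -> (3,4) -> (2,4) -> (2,3) -> (2,2) -> (2,1) -> (3,1)

The budget equals the shortest possible length, so every move has to be on a shortest route through the required cells.
Route from (3,2): 2× right (reaching (3,4)), up to (2,4), 3× left (reaching (2,1)), down to (3,1) — 7 moves in all.
Check: all required cells visited; 7 ≤ 7 moves.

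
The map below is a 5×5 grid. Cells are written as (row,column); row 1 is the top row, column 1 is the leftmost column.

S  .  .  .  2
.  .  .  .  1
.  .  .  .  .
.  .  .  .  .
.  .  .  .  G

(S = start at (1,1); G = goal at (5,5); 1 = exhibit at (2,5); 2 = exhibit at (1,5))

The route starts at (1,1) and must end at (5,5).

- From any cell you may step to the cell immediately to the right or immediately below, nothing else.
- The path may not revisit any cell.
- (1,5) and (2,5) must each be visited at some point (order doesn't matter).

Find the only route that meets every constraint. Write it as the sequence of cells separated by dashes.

Moves only go right or down, so the column and row indices never decrease.
Route from (1,1): right 4 to (1,5), down 4 to (5,5) — 8 moves in all.
Check: all required cells visited.

(1,1) - (1,2) - (1,3) - (1,4) - (1,5) - (2,5) - (3,5) - (4,5) - (5,5)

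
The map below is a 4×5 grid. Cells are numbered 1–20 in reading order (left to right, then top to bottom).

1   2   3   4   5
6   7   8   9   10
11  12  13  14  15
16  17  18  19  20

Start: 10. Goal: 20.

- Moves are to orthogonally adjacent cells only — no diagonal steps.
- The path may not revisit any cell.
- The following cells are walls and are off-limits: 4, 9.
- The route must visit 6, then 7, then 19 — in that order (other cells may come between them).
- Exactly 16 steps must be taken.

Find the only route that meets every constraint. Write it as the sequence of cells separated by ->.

The waypoints must appear in the order 6, 7, 19, with no cell reused.
Route from 10: down to 15, 2× left (reaching 13), 2× up (reaching 3), 2× left (reaching 1), down to 6, right to 7, down to 12, left to 11, down to 16, 4× right (reaching 20) — 16 moves in all.
Check: order respected (6 at step 8, 7 at step 9, 19 at step 15); 16 moves as required.

10 -> 15 -> 14 -> 13 -> 8 -> 3 -> 2 -> 1 -> 6 -> 7 -> 12 -> 11 -> 16 -> 17 -> 18 -> 19 -> 20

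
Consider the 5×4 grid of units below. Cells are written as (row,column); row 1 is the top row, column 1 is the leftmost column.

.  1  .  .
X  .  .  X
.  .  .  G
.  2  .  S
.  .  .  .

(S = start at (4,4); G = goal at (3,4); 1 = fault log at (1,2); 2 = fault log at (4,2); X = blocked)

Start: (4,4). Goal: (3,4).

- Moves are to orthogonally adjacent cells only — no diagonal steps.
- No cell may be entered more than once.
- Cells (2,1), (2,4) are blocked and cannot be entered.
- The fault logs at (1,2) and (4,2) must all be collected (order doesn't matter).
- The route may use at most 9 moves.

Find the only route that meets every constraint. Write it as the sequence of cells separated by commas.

(4,4), (4,3), (4,2), (3,2), (2,2), (1,2), (1,3), (2,3), (3,3), (3,4)

The 9-move cap with required stops at (1,2), (4,2) leaves no slack for detours.
Route from (4,4): 2× left (reaching (4,2)), 3× up (reaching (1,2)), right to (1,3), 2× down (reaching (3,3)), right to (3,4) — 9 moves in all.
Check: all required cells visited; 9 ≤ 9 moves.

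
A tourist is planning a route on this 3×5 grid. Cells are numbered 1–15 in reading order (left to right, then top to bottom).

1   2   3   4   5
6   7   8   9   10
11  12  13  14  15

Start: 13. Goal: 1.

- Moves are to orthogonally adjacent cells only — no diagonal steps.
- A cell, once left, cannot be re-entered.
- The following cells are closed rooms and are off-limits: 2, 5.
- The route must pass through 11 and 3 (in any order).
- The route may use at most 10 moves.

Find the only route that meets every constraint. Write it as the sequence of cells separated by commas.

Any route must reach 11 and 3 and still end at 1 within 10 moves, so the order of the required stops is forced.
Route from 13: right to 14, 2× up (reaching 4), left to 3, down to 8, left to 7, down to 12, left to 11, 2× up (reaching 1) — 10 moves in all.
Check: all required cells visited; 10 ≤ 10 moves.

13, 14, 9, 4, 3, 8, 7, 12, 11, 6, 1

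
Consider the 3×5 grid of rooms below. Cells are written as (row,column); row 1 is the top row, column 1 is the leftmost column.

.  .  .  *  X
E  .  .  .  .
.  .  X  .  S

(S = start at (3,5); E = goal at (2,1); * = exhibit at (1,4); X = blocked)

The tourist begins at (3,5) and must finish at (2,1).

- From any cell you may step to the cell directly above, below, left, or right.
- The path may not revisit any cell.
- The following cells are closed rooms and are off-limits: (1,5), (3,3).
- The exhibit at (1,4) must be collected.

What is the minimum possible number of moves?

7

Any route passes through (1,4) somewhere between (3,5) and (2,1). Summing Manhattan distances along the two legs ((3,5) → (1,4) → (2,1)) gives a lower bound of 3 + 4 = 7 moves.
A route of 7 moves achieves this: (3,5) → (2,5) → (2,4) → (1,4) → (1,3) → (2,3) → (2,2) → (2,1).
Since 7 matches the lower bound, it is optimal.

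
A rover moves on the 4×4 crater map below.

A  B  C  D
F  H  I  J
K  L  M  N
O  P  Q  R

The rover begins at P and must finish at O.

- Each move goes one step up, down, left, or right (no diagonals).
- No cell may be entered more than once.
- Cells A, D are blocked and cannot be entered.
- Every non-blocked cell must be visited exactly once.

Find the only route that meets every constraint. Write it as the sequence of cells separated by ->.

Need to visit all 14 open cells exactly once, starting at P and ending at O.
Cell B has only two open neighbours (H and C), so the path must pass straight through it: one of those is the cell it's entered from and the other is where it exits.
Route from P: up to L, right to M, down to Q, right to R, 2× up (reaching J), left to I, up to C, left to B, down to H, left to F, 2× down (reaching O) — 13 moves in all.
Check: all 14 open cells covered.

P -> L -> M -> Q -> R -> N -> J -> I -> C -> B -> H -> F -> K -> O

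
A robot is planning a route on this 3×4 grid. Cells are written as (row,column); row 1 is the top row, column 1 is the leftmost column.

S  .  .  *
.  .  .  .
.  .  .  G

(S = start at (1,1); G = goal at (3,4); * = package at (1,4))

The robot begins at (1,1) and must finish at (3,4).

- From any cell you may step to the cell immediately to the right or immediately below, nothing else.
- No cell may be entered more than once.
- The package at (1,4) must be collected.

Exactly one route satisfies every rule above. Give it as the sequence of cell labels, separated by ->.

Moves only go right or down, so the column and row indices never decrease.
Route from (1,1): 3× right (reaching (1,4)), 2× down (reaching (3,4)) — 5 moves in all.
Check: all required cells visited.

(1,1) -> (1,2) -> (1,3) -> (1,4) -> (2,4) -> (3,4)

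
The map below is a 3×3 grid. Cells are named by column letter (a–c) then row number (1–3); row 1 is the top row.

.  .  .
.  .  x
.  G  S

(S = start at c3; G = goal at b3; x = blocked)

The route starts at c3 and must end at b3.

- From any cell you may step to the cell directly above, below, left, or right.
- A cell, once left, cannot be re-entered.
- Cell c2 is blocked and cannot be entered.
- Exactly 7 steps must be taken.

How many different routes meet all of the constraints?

Need simple routes of exactly 7 moves from c3 to b3 (Manhattan distance 1, so 3 moves are spent on a detour and 3 undoing it).
No route satisfies every constraint, so the count is 0.

0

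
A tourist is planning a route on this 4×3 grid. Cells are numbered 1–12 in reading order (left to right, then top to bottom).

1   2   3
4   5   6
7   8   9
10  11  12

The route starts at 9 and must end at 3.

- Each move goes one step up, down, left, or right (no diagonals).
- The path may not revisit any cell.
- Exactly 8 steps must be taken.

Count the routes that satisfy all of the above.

14

Need simple routes of exactly 8 moves from 9 to 3 (Manhattan distance 2, so 3 moves are spent on a detour and 3 undoing it).
Branch systematically from the start, pruning whenever the remaining move budget drops below the Manhattan distance to 3 or differs from it in parity. Grouping the completions by first move — via 6: 1; via 12: 9; via 8: 4 — and summing: 1 + 9 + 4 = 14.
That gives 14 routes.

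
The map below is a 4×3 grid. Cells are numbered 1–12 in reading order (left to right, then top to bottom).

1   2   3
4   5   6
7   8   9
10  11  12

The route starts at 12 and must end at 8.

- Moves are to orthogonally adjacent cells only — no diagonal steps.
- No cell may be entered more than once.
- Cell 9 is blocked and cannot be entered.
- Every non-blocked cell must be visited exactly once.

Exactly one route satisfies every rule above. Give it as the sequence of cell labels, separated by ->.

12 -> 11 -> 10 -> 7 -> 4 -> 1 -> 2 -> 3 -> 6 -> 5 -> 8

Need to visit all 11 open cells exactly once, starting at 12 and ending at 8.
Route from 12: 2× left (reaching 10), 3× up (reaching 1), 2× right (reaching 3), down to 6, left to 5, down to 8 — 10 moves in all.
Check: all 11 open cells covered.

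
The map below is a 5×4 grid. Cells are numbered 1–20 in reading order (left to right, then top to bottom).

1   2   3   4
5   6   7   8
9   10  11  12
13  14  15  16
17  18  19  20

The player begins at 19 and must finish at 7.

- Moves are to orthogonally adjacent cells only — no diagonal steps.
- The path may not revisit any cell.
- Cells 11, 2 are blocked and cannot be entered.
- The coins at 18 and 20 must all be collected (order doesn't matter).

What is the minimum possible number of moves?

11

Any route passes through 18 and 20 in some order between 19 and 7. Summing Manhattan distances along each leg and taking the cheapest ordering (19 → 18 → 20 → 7) gives a lower bound of 1 + 2 + 4 = 7 moves.
The shortest route satisfying every rule uses 11 moves: 19 → 20 → 16 → 15 → 14 → 18 → 17 → 13 → 9 → 5 → 6 → 7.
The bound of 7 isn't tight here; checking systematically, no route of length 7 through 10 satisfies every constraint (on a 4-connected grid the length of any start-to-goal walk has the same parity as the Manhattan bound, so only lengths 7, 9, 11, … need checking), so 11 is the minimum.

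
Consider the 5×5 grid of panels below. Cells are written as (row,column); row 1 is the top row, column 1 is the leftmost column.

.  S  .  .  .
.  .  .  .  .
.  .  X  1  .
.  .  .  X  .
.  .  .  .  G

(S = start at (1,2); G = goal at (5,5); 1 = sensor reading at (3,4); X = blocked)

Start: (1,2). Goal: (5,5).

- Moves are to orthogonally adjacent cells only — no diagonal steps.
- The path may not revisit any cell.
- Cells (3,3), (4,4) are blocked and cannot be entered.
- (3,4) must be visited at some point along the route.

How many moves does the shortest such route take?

Any route passes through (3,4) somewhere between (1,2) and (5,5). Summing Manhattan distances along the two legs ((1,2) → (3,4) → (5,5)) gives a lower bound of 4 + 3 = 7 moves.
A route of 7 moves achieves this: (1,2) → (2,2) → (2,3) → (2,4) → (3,4) → (3,5) → (4,5) → (5,5).
Since 7 matches the lower bound, it is optimal.

7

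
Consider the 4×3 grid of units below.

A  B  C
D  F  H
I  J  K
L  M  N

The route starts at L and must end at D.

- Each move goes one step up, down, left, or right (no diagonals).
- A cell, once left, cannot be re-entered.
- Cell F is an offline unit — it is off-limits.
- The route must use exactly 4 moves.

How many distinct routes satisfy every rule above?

Need simple routes of exactly 4 moves from L to D (Manhattan distance 2, so 1 moves are spent on a detour and 1 undoing it).
Enumerating: L M J I D.
That gives 1 route.

1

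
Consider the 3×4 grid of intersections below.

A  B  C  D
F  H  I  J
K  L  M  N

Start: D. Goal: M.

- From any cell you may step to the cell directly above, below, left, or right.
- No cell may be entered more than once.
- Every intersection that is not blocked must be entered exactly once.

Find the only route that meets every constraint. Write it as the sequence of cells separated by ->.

Need to visit all 12 open cells exactly once, starting at D and ending at M.
Cell K has only two open neighbours (F and L), so the path must pass straight through it: one of those is the cell it's entered from and the other is where it exits.
Route from D: 3× left (reaching A), 2× down (reaching K), right to L, up to H, 2× right (reaching J), down to N, left to M — 11 moves in all.
Check: all 12 open cells covered.

D -> C -> B -> A -> F -> K -> L -> H -> I -> J -> N -> M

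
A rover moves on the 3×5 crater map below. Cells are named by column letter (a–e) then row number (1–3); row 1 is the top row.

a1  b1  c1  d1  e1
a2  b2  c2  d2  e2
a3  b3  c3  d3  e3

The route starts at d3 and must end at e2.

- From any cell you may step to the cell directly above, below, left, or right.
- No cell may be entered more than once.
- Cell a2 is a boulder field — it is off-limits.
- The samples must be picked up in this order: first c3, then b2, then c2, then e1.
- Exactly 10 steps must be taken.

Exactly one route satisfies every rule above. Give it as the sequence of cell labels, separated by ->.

d3 -> c3 -> b3 -> b2 -> b1 -> c1 -> c2 -> d2 -> d1 -> e1 -> e2

The waypoints must appear in the order c3, b2, c2, e1, with no cell reused.
Route from d3: left 2 to b3, up 2 to b1, right 1 to c1, down 1 to c2, right 1 to d2, up 1 to d1, right 1 to e1, down 1 to e2 — 10 moves in all.
Check: order respected (c3 at step 1, b2 at step 3, c2 at step 6, e1 at step 9); 10 moves as required.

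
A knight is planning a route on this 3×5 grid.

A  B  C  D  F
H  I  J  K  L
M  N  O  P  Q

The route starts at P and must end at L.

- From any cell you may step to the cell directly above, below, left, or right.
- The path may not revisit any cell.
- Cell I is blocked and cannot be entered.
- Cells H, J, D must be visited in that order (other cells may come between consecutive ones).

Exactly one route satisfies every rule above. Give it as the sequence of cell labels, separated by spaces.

P O N M H A B C J K D F L

The waypoints must appear in the order H, J, D, with no cell reused.
Route from P: left 3 to M, up 2 to A, right 2 to C, down 1 to J, right 1 to K, up 1 to D, right 1 to F, down 1 to L — 12 moves in all.
Check: order respected (H at step 4, J at step 8, D at step 10).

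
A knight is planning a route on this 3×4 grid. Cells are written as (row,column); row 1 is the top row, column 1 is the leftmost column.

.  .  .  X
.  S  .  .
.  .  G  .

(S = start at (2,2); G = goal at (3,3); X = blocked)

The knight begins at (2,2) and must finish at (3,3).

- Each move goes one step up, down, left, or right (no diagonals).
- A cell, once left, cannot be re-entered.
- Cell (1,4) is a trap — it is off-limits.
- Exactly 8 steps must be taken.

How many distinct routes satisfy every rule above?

Need simple routes of exactly 8 moves from (2,2) to (3,3) (Manhattan distance 2, so 3 moves are spent on a detour and 3 undoing it).
Enumerating: (2,2) (3,2) (3,1) (2,1) (1,1) (1,2) (1,3) (2,3) (3,3) | (2,2) (2,1) (1,1) (1,2) (1,3) (2,3) (2,4) (3,4) (3,3) | (2,2) (2,3) (1,3) (1,2) (1,1) (2,1) (3,1) (3,2) (3,3).
That gives 3 routes.

3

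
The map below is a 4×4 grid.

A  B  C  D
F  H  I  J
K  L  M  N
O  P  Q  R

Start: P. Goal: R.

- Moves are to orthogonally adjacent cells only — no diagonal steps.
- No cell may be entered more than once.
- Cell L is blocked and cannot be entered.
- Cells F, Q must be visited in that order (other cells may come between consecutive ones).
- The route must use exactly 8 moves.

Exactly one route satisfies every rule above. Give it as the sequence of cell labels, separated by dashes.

P - O - K - F - H - I - M - Q - R

The waypoints must appear in the order F, Q, with no cell reused.
Route from P: left to O, 2× up (reaching F), 2× right (reaching I), 2× down (reaching Q), right to R — 8 moves in all.
Check: order respected (F at step 3, Q at step 7); 8 moves as required.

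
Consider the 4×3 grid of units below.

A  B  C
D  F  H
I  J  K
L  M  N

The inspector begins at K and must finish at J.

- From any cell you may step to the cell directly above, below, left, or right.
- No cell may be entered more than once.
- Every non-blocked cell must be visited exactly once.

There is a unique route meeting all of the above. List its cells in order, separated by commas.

Need to visit all 12 open cells exactly once, starting at K and ending at J.
Cell N has only two open neighbours (K and M), so the path must pass straight through it: one of those is the cell it's entered from and the other is where it exits.
Route from K: down 1 to N, left 2 to L, up 3 to A, right 2 to C, down 1 to H, left 1 to F, down 1 to J — 11 moves in all.
Check: all 12 open cells covered.

K, N, M, L, I, D, A, B, C, H, F, J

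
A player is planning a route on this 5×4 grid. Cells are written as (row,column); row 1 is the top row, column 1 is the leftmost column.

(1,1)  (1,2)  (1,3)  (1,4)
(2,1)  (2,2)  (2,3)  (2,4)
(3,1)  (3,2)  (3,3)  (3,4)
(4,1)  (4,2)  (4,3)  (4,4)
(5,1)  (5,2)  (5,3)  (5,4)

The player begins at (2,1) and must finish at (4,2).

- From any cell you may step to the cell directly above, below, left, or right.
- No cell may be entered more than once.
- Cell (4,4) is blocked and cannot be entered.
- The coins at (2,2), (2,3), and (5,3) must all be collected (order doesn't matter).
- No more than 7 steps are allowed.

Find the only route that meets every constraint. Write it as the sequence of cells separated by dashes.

(2,1) - (2,2) - (2,3) - (3,3) - (4,3) - (5,3) - (5,2) - (4,2)

The 7-move cap with required stops at (2,2), (2,3), (5,3) leaves no slack for detours.
Route from (2,1): right 2 to (2,3), down 3 to (5,3), left 1 to (5,2), up 1 to (4,2) — 7 moves in all.
Check: all required cells visited; 7 ≤ 7 moves.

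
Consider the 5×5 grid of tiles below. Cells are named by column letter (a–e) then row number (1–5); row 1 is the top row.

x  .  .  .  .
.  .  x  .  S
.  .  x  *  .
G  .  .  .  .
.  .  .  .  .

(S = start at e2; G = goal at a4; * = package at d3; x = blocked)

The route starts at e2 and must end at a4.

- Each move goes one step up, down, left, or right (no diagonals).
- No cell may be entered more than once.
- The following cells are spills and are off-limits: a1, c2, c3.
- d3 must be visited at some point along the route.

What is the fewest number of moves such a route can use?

Any route passes through d3 somewhere between e2 and a4. Summing Manhattan distances along the two legs (e2 → d3 → a4) gives a lower bound of 2 + 4 = 6 moves.
A route of 6 moves achieves this: e2 → e3 → d3 → d4 → c4 → b4 → a4.
Since 6 matches the lower bound, it is optimal.

6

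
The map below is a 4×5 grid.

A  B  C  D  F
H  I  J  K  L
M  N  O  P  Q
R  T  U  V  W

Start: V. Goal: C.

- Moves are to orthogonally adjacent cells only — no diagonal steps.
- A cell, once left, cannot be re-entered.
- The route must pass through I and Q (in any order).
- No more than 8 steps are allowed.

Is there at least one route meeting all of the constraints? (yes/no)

yes

One route that works: V → P → Q → L → K → J → I → B → C.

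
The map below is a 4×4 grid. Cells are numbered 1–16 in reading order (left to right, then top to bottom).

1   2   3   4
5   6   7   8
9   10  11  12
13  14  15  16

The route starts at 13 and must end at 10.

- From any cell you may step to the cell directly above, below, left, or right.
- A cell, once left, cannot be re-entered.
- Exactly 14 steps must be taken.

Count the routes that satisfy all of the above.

12

Need simple routes of exactly 14 moves from 13 to 10 (Manhattan distance 2, so 6 moves are spent on a detour and 6 undoing it).
Branch systematically from the start, pruning whenever the remaining move budget drops below the Manhattan distance to 10 or differs from it in parity. Grouping the completions by first move — via 9: 6; via 14: 6 — and summing: 6 + 6 = 12.
That gives 12 routes.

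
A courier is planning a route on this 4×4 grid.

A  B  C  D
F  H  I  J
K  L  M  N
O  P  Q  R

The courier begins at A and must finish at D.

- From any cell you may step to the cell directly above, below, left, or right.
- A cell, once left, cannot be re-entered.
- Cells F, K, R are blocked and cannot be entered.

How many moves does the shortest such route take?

3

The Manhattan distance from A to D is |1−1| + |1−4| = 3, so at least 3 moves are needed.
A route of 3 moves achieves this: A → B → C → D.
Since 3 matches the lower bound, it is optimal.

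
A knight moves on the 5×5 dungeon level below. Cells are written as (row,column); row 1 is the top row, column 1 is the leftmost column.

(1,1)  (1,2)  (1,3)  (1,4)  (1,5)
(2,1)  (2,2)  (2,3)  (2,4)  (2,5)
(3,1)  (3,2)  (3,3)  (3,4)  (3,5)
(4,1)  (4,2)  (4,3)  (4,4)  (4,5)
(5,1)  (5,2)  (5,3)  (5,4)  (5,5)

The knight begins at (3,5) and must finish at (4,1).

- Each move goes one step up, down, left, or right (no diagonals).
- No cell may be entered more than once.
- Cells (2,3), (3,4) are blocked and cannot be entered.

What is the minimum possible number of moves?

5

The Manhattan distance from (3,5) to (4,1) is |3−4| + |5−1| = 5, so at least 5 moves are needed.
A route of 5 moves achieves this: (3,5) → (4,5) → (4,4) → (4,3) → (4,2) → (4,1).
Since 5 matches the lower bound, it is optimal.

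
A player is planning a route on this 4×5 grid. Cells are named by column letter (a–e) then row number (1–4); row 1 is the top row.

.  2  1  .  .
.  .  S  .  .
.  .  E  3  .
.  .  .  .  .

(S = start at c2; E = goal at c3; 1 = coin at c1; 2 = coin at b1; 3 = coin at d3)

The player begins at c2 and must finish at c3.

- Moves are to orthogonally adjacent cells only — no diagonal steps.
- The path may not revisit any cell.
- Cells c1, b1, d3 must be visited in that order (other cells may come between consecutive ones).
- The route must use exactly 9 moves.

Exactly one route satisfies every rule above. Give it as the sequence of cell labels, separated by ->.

The waypoints must appear in the order c1, b1, d3, with no cell reused.
Route from c2: up 1 to c1, left 1 to b1, down 3 to b4, right 2 to d4, up 1 to d3, left 1 to c3 — 9 moves in all.
Check: order respected (1 at step 1, 2 at step 2, 3 at step 8); 9 moves as required.

c2 -> c1 -> b1 -> b2 -> b3 -> b4 -> c4 -> d4 -> d3 -> c3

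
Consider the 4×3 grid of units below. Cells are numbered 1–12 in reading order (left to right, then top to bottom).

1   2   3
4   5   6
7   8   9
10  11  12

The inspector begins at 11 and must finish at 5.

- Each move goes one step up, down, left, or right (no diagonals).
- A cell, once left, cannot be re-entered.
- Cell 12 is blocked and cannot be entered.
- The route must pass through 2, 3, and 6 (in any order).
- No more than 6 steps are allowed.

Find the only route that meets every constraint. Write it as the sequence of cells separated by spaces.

11 8 9 6 3 2 5

Any route must reach 2, 3, and 6 and still end at 5 within 6 moves, so the order of the required stops is forced.
Route from 11: up 1 to 8, right 1 to 9, up 2 to 3, left 1 to 2, down 1 to 5 — 6 moves in all.
Check: all required cells visited; 6 ≤ 6 moves.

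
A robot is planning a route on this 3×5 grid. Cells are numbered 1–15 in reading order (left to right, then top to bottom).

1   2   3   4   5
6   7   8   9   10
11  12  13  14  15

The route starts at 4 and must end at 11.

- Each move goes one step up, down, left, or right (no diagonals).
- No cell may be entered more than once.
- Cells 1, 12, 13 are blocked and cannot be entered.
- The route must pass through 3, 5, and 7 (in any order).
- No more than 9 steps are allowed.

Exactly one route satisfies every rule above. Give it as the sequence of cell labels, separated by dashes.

4 - 5 - 10 - 9 - 8 - 3 - 2 - 7 - 6 - 11

Any route must reach 3, 5, and 7 and still end at 11 within 9 moves, so the order of the required stops is forced.
Route from 4: right to 5, down to 10, 2× left (reaching 8), up to 3, left to 2, down to 7, left to 6, down to 11 — 9 moves in all.
Check: all required cells visited; 9 ≤ 9 moves.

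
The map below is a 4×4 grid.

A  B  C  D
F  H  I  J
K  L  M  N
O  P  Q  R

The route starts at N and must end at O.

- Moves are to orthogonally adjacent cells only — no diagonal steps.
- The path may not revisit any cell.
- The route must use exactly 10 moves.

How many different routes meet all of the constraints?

42

Need simple routes of exactly 10 moves from N to O (Manhattan distance 4, so 3 moves are spent on a detour and 3 undoing it).
Branch systematically from the start, pruning whenever the remaining move budget drops below the Manhattan distance to O or differs from it in parity. Grouping the completions by first move — via J: 22; via R: 9; via M: 11 — and summing: 22 + 9 + 11 = 42.
That gives 42 routes.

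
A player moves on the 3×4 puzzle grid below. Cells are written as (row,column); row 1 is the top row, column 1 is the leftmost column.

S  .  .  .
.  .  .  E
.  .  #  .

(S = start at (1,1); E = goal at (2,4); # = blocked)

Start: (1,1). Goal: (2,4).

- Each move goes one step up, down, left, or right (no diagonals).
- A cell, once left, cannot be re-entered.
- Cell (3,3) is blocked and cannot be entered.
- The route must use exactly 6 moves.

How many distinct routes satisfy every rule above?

5

Need simple routes of exactly 6 moves from (1,1) to (2,4) (Manhattan distance 4, so 1 moves are spent on a detour and 1 undoing it).
Enumerating: (1,1) (2,1) (3,1) (3,2) (2,2) (2,3) (2,4) | (1,1) (2,1) (2,2) (1,2) (1,3) (2,3) (2,4) | (1,1) (2,1) (2,2) (1,2) (1,3) (1,4) (2,4) | (1,1) (2,1) (2,2) (2,3) (1,3) (1,4) (2,4) | (1,1) (1,2) (2,2) (2,3) (1,3) (1,4) (2,4).
That gives 5 routes.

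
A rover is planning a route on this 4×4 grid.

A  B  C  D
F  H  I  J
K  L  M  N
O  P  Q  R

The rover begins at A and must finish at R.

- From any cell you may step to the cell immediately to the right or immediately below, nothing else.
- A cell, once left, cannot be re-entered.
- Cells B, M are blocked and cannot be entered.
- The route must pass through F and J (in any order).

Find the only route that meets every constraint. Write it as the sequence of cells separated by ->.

A -> F -> H -> I -> J -> N -> R

Moves only go right or down, so the column and row indices never decrease.
Route from A: down to F, 3× right (reaching J), 2× down (reaching R) — 6 moves in all.
Check: all required cells visited.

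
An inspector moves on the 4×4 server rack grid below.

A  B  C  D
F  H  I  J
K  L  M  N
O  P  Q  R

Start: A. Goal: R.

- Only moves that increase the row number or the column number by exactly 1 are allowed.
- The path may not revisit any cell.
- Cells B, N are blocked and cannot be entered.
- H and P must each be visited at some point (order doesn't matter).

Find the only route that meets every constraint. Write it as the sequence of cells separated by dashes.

A - F - H - L - P - Q - R

Moves only go right or down, so the column and row indices never decrease.
Route from A: down to F, right to H, 2× down (reaching P), 2× right (reaching R) — 6 moves in all.
Check: all required cells visited.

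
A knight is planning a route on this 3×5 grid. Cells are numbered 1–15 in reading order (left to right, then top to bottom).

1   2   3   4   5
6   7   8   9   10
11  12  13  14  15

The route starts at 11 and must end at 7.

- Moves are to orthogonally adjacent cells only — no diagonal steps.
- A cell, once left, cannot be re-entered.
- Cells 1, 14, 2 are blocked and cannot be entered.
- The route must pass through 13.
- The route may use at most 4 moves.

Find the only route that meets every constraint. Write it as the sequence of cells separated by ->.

11 -> 12 -> 13 -> 8 -> 7

The budget equals the shortest possible length, so every move has to be on a shortest route through the required cells.
Route from 11: 2× right (reaching 13), up to 8, left to 7 — 4 moves in all.
Check: all required cells visited; 4 ≤ 4 moves.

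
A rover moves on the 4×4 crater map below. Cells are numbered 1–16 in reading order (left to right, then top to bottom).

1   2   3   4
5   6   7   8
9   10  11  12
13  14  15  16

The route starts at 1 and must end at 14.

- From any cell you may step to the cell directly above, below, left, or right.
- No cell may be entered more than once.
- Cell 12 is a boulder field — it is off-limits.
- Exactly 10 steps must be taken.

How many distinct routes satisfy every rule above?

Need simple routes of exactly 10 moves from 1 to 14 (Manhattan distance 4, so 3 moves are spent on a detour and 3 undoing it).
Branch systematically from the start, pruning whenever the remaining move budget drops below the Manhattan distance to 14 or differs from it in parity. Grouping the completions by first move — via 5: 4; via 2: 7 — and summing: 4 + 7 = 11.
That gives 11 routes.

11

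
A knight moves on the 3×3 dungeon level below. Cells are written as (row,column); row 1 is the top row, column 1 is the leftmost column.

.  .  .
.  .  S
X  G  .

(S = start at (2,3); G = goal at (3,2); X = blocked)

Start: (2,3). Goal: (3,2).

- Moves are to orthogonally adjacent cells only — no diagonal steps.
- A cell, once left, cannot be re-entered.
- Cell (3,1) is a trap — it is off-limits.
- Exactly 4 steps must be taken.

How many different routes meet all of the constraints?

1

Need simple routes of exactly 4 moves from (2,3) to (3,2) (Manhattan distance 2, so 1 moves are spent on a detour and 1 undoing it).
Enumerating: (2,3) (1,3) (1,2) (2,2) (3,2).
That gives 1 route.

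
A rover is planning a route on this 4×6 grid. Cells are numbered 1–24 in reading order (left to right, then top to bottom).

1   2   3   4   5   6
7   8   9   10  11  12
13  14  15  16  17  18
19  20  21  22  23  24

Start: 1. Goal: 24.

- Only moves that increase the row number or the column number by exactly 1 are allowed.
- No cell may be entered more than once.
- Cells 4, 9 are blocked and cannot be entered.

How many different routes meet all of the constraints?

16

A right/down-only route from 1 to 24 makes exactly 3 down-moves and 5 right-moves in some order.
With no other constraints that would be C(8,3) = 56 routes.
Subtract routes through each blocked cell (inclusion–exclusion for overlaps): − through 4: 10 − through 9: 30 → 16.
That gives 16 routes.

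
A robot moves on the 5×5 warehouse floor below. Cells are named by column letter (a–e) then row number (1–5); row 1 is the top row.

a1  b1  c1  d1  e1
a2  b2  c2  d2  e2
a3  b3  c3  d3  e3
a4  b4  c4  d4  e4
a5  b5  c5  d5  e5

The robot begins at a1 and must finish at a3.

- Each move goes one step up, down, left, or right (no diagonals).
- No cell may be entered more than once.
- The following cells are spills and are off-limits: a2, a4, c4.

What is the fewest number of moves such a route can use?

The Manhattan distance from a1 to a3 is |1−3| + |1−1| = 2, so at least 2 moves are needed.
That bound ignores the blocked cells. Measuring each leg by the fewest moves that actually steer around them (a1→a3: 4) raises the lower bound to 4.
A route of 4 moves exists: a1 → b1 → b2 → b3 → a3.
Since 4 matches that lower bound, it is optimal.

4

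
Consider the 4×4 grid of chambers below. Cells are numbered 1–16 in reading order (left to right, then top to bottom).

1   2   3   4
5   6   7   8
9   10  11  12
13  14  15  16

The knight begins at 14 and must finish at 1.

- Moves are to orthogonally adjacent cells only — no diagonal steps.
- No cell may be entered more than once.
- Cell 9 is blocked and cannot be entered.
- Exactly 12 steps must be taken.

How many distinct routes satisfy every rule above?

Need simple routes of exactly 12 moves from 14 to 1 (Manhattan distance 4, so 4 moves are spent on a detour and 4 undoing it).
Branch systematically from the start, pruning whenever the remaining move budget drops below the Manhattan distance to 1 or differs from it in parity. Grouping the completions by first move — via 10: 5; via 15: 4 (no valid completion starts via 13) — and summing: 5 + 4 = 9.
That gives 9 routes.

9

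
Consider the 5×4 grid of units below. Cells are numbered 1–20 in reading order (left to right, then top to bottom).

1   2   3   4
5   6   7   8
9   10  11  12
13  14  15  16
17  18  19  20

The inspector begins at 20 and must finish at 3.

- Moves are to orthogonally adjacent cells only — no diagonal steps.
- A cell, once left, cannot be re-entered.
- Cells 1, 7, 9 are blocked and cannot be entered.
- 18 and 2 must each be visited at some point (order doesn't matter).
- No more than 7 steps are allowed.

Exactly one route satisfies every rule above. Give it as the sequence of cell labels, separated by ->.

20 -> 19 -> 18 -> 14 -> 10 -> 6 -> 2 -> 3

The budget equals the shortest possible length, so every move has to be on a shortest route through the required cells.
Route from 20: 2× left (reaching 18), 4× up (reaching 2), right to 3 — 7 moves in all.
Check: all required cells visited; 7 ≤ 7 moves.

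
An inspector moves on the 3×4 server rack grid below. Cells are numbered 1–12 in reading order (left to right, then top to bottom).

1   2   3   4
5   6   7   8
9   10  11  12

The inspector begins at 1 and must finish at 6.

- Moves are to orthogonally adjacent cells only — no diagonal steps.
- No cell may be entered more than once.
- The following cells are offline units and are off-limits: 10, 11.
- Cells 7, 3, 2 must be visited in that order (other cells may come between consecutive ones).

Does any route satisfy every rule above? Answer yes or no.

no

Ignoring the required order, 2 revisit-free routes from 1 to 6 pass through all of 7, 3, and 2; the waypoint orders that occur are 2 → 3 → 7 (2) — never 7 → 3 → 2.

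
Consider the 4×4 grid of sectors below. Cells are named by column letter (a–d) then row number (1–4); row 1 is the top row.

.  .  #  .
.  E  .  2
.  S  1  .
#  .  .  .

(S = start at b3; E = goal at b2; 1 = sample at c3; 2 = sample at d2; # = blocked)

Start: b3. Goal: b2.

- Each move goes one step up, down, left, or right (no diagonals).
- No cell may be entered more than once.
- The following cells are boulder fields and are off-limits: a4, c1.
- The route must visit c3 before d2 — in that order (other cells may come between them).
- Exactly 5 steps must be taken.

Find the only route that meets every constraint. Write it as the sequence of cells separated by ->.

The waypoints must appear in the order c3, d2, with no cell reused.
Route from b3: right 2 to d3, up 1 to d2, left 2 to b2 — 5 moves in all.
Check: order respected (1 at step 1, 2 at step 3); 5 moves as required.

b3 -> c3 -> d3 -> d2 -> c2 -> b2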